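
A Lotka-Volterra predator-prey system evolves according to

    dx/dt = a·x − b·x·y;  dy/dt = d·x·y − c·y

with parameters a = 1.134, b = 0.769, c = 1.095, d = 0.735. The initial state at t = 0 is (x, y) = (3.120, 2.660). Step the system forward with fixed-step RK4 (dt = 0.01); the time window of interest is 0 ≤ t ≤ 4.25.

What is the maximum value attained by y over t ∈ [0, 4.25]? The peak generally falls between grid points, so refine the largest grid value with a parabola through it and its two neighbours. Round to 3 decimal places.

t=0.000: state=(3.120, 2.660)
step 1 (dt=0.01): k1=(-2.844, 3.187), k2=(-2.869, 3.178), k3=(-2.869, 3.178), k4=(-2.893, 3.169); state += dt/6·(k1+2k2+2k3+k4)
t=0.010: state=(3.091, 2.692)
t=0.020: state=(3.062, 2.723)
t=0.030: state=(3.033, 2.755)
continuing one RK4 step at a time; state shown every 20 steps (Δt=0.2):
t=0.200: state=(2.483, 3.230)
t=0.400: state=(1.841, 3.562)
t=0.600: state=(1.327, 3.604)
t=0.800: state=(0.967, 3.421)
t=1.000: state=(0.734, 3.110)
t=1.200: state=(0.586, 2.751)
t=1.400: state=(0.495, 2.391)
t=1.600: state=(0.442, 2.057)
t=1.800: state=(0.413, 1.759)
t=2.000: state=(0.404, 1.501)
t=2.200: state=(0.409, 1.279)
t=2.400: state=(0.428, 1.093)
t=2.600: state=(0.460, 0.937)
t=2.800: state=(0.504, 0.808)
t=3.000: state=(0.564, 0.702)
t=3.200: state=(0.639, 0.616)
t=3.400: state=(0.733, 0.547)
t=3.600: state=(0.849, 0.493)
t=3.800: state=(0.991, 0.454)
t=4.000: state=(1.162, 0.427)
t=4.200: state=(1.367, 0.413)
t=4.250: state=(1.424, 0.411)
largest grid value and its neighbours: y(0.520)=3.61966, y(0.530)=3.61996, y(0.540)=3.61960
parabola through these three points peaks at t≈0.530 with y≈3.61996

max y = 3.620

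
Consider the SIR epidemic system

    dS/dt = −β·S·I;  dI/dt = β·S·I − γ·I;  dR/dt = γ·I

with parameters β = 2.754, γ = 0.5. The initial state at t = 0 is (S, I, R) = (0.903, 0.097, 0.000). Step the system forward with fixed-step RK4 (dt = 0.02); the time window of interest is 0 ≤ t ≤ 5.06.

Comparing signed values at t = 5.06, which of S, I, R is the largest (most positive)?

t=0.000: state=(0.903, 0.097, 0.000)
step 1 (dt=0.02): k1=(-0.241, 0.193, 0.049), k2=(-0.245, 0.196, 0.049), k3=(-0.245, 0.196, 0.049), k4=(-0.250, 0.199, 0.050); state += dt/6·(k1+2k2+2k3+k4)
t=0.020: state=(0.898, 0.101, 0.001)
t=0.040: state=(0.893, 0.105, 0.002)
t=0.060: state=(0.888, 0.109, 0.003)
continuing one RK4 step at a time; state shown every 10 steps (Δt=0.2):
t=0.200: state=(0.846, 0.142, 0.012)
t=0.400: state=(0.770, 0.201, 0.029)
t=0.600: state=(0.677, 0.271, 0.052)
t=0.800: state=(0.571, 0.346, 0.083)
t=1.000: state=(0.463, 0.416, 0.121)
t=1.200: state=(0.362, 0.472, 0.166)
t=1.400: state=(0.276, 0.509, 0.215)
t=1.600: state=(0.207, 0.526, 0.267)
t=1.800: state=(0.155, 0.525, 0.320)
t=2.000: state=(0.117, 0.512, 0.372)
t=2.200: state=(0.088, 0.490, 0.422)
t=2.400: state=(0.068, 0.463, 0.469)
t=2.600: state=(0.053, 0.433, 0.514)
t=2.800: state=(0.042, 0.402, 0.556)
t=3.000: state=(0.034, 0.371, 0.595)
t=3.200: state=(0.028, 0.342, 0.630)
t=3.400: state=(0.023, 0.314, 0.663)
t=3.600: state=(0.020, 0.287, 0.693)
t=3.800: state=(0.017, 0.262, 0.720)
t=4.000: state=(0.015, 0.240, 0.746)
t=4.200: state=(0.013, 0.218, 0.768)
t=4.400: state=(0.012, 0.199, 0.789)
t=4.600: state=(0.011, 0.181, 0.808)
t=4.800: state=(0.010, 0.165, 0.826)
t=5.000: state=(0.009, 0.150, 0.841)
t=5.060: state=(0.009, 0.146, 0.846)
compare at T: S=0.009, I=0.146, R=0.846

largest component: R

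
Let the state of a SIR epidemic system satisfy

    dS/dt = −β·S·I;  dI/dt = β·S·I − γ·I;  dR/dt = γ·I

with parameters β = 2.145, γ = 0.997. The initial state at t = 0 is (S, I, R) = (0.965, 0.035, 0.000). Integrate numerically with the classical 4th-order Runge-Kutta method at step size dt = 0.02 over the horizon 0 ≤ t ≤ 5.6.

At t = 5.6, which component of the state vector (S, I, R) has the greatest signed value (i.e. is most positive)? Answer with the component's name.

largest component: R

t=0.000: state=(0.965, 0.035, 0.000)
step 1 (dt=0.02): k1=(-0.072, 0.038, 0.035), k2=(-0.073, 0.038, 0.035), k3=(-0.073, 0.038, 0.035), k4=(-0.074, 0.038, 0.036); state += dt/6·(k1+2k2+2k3+k4)
t=0.020: state=(0.964, 0.036, 0.001)
t=0.040: state=(0.962, 0.037, 0.001)
t=0.060: state=(0.961, 0.037, 0.002)
continuing one RK4 step at a time; state shown every 10 steps (Δt=0.2):
t=0.200: state=(0.949, 0.043, 0.008)
t=0.400: state=(0.930, 0.053, 0.017)
t=0.600: state=(0.907, 0.064, 0.029)
t=0.800: state=(0.879, 0.077, 0.043)
t=1.000: state=(0.848, 0.092, 0.060)
t=1.200: state=(0.813, 0.107, 0.080)
t=1.400: state=(0.773, 0.124, 0.103)
t=1.600: state=(0.731, 0.140, 0.129)
t=1.800: state=(0.686, 0.155, 0.159)
t=2.000: state=(0.640, 0.169, 0.191)
t=2.200: state=(0.593, 0.181, 0.226)
t=2.400: state=(0.548, 0.189, 0.263)
t=2.600: state=(0.505, 0.194, 0.301)
t=2.800: state=(0.464, 0.196, 0.340)
t=3.000: state=(0.427, 0.194, 0.379)
t=3.200: state=(0.393, 0.190, 0.417)
t=3.400: state=(0.363, 0.183, 0.454)
t=3.600: state=(0.336, 0.174, 0.490)
t=3.800: state=(0.313, 0.164, 0.524)
t=4.000: state=(0.292, 0.153, 0.555)
t=4.200: state=(0.274, 0.141, 0.584)
t=4.400: state=(0.259, 0.130, 0.611)
t=4.600: state=(0.246, 0.118, 0.636)
t=4.800: state=(0.234, 0.107, 0.659)
t=5.000: state=(0.224, 0.097, 0.679)
t=5.200: state=(0.215, 0.087, 0.697)
t=5.400: state=(0.208, 0.078, 0.714)
t=5.600: state=(0.201, 0.070, 0.729)
compare at T: S=0.201, I=0.070, R=0.729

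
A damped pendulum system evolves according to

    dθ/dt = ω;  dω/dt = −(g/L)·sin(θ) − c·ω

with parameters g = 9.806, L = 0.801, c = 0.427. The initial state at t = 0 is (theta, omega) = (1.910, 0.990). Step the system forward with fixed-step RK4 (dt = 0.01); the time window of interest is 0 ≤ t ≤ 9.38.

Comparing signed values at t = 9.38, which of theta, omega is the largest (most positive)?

t=0.000: state=(1.910, 0.990)
step 1 (dt=0.01): k1=(0.990, -11.967), k2=(0.930, -11.922), k3=(0.930, -11.923), k4=(0.871, -11.878); state += dt/6·(k1+2k2+2k3+k4)
t=0.010: state=(1.919, 0.871)
t=0.020: state=(1.927, 0.752)
t=0.030: state=(1.934, 0.635)
continuing one RK4 step at a time; state shown every 50 steps (Δt=0.5):
t=0.500: state=(0.999, -4.459)
t=1.000: state=(-1.228, -2.477)
t=1.500: state=(-0.947, 3.293)
t=2.000: state=(0.910, 2.358)
t=2.500: state=(0.723, -2.799)
t=3.000: state=(-0.777, -1.732)
t=3.500: state=(-0.475, 2.541)
t=4.000: state=(0.695, 1.005)
t=4.500: state=(0.243, -2.281)
t=5.000: state=(-0.609, -0.333)
t=5.500: state=(-0.049, 1.933)
t=6.000: state=(0.502, -0.207)
t=6.500: state=(-0.093, -1.507)
t=7.000: state=(-0.379, 0.577)
t=7.500: state=(0.182, 1.053)
t=8.000: state=(0.253, -0.770)
t=8.500: state=(-0.221, -0.624)
t=9.000: state=(-0.139, 0.809)
t=9.380: state=(0.169, 0.572)
compare at T: theta=0.169, omega=0.572

largest component: omega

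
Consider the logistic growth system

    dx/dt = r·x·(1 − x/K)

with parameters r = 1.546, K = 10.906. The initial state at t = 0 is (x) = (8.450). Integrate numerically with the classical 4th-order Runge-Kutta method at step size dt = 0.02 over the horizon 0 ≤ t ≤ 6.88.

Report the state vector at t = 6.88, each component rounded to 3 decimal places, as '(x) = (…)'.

(x) = (10.906)

t=0.000: state=(8.450)
step 1 (dt=0.02): k1=(2.942), k2=(2.917), k3=(2.917), k4=(2.892); state += dt/6·(k1+2k2+2k3+k4)
t=0.020: state=(8.508)
t=0.040: state=(8.566)
t=0.060: state=(8.622)
continuing one RK4 step at a time; state shown every 25 steps (Δt=0.5):
t=0.500: state=(9.616)
t=1.000: state=(10.270)
t=1.500: state=(10.603)
t=2.000: state=(10.764)
t=2.500: state=(10.840)
t=3.000: state=(10.875)
t=3.500: state=(10.892)
t=4.000: state=(10.899)
t=4.500: state=(10.903)
t=5.000: state=(10.905)
t=5.500: state=(10.905)
t=6.000: state=(10.906)
t=6.500: state=(10.906)
t=6.880: state=(10.906)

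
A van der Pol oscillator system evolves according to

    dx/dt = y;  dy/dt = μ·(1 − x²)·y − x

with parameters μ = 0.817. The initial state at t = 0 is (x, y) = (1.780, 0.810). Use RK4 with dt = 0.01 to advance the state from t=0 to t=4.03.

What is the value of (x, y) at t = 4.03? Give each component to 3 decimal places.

t=0.000: state=(1.780, 0.810)
step 1 (dt=0.01): k1=(0.810, -3.215), k2=(0.794, -3.200), k3=(0.794, -3.200), k4=(0.778, -3.184); state += dt/6·(k1+2k2+2k3+k4)
t=0.010: state=(1.788, 0.778)
t=0.020: state=(1.796, 0.746)
t=0.030: state=(1.803, 0.715)
continuing one RK4 step at a time; state shown every 20 steps (Δt=0.2):
t=0.200: state=(1.883, 0.244)
t=0.400: state=(1.890, -0.148)
t=0.600: state=(1.832, -0.406)
t=0.800: state=(1.732, -0.585)
t=1.000: state=(1.601, -0.728)
t=1.200: state=(1.442, -0.862)
t=1.400: state=(1.255, -1.007)
t=1.600: state=(1.037, -1.180)
t=1.800: state=(0.780, -1.398)
t=2.000: state=(0.474, -1.674)
t=2.200: state=(0.107, -2.005)
t=2.400: state=(-0.328, -2.329)
t=2.600: state=(-0.813, -2.475)
t=2.800: state=(-1.290, -2.215)
t=3.000: state=(-1.671, -1.543)
t=3.200: state=(-1.901, -0.771)
t=3.400: state=(-1.991, -0.173)
t=3.600: state=(-1.984, 0.209)
t=3.800: state=(-1.917, 0.446)
t=4.000: state=(-1.811, 0.605)
t=4.030: state=(-1.793, 0.625)

(x, y) = (-1.793, 0.625)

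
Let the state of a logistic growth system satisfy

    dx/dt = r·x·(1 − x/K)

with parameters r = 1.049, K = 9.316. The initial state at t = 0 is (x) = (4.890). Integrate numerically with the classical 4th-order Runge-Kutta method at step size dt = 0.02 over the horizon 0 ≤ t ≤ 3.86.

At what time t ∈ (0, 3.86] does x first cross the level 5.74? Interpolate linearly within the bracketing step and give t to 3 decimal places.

t=0.000: state=(4.890)
step 1 (dt=0.02): k1=(2.437), k2=(2.436), k3=(2.436), k4=(2.434); state += dt/6·(k1+2k2+2k3+k4)
t=0.020: state=(4.939)
t=0.040: state=(4.987)
t=0.060: state=(5.036)
continuing one RK4 step at a time; state shown every 10 steps (Δt=0.2):
t=0.200: state=(5.373)
t=0.340: state=(5.703)
next step: t=0.360: state=(5.749) — x has crossed 5.74
linear interpolation between t=0.340 (5.70278) and t=0.360 (5.74908) → t≈0.356

t = 0.356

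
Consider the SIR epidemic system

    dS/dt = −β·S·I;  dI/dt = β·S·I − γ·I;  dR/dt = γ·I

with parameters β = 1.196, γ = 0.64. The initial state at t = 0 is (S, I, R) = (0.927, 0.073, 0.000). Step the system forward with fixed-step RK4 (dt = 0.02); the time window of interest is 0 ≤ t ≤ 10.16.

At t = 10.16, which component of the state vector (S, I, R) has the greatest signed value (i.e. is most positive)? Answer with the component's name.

t=0.000: state=(0.927, 0.073, 0.000)
step 1 (dt=0.02): k1=(-0.081, 0.034, 0.047), k2=(-0.081, 0.034, 0.047), k3=(-0.081, 0.034, 0.047), k4=(-0.082, 0.034, 0.047); state += dt/6·(k1+2k2+2k3+k4)
t=0.020: state=(0.925, 0.074, 0.001)
t=0.040: state=(0.924, 0.074, 0.002)
t=0.060: state=(0.922, 0.075, 0.003)
continuing one RK4 step at a time; state shown every 25 steps (Δt=0.5):
t=0.500: state=(0.883, 0.091, 0.026)
t=1.000: state=(0.831, 0.110, 0.058)
t=1.500: state=(0.773, 0.130, 0.097)
t=2.000: state=(0.712, 0.147, 0.141)
t=2.500: state=(0.649, 0.160, 0.190)
t=3.000: state=(0.589, 0.168, 0.243)
t=3.500: state=(0.532, 0.171, 0.298)
t=4.000: state=(0.480, 0.168, 0.352)
t=4.500: state=(0.435, 0.160, 0.404)
t=5.000: state=(0.397, 0.149, 0.454)
t=5.500: state=(0.364, 0.136, 0.500)
t=6.000: state=(0.337, 0.122, 0.541)
t=6.500: state=(0.315, 0.107, 0.578)
t=7.000: state=(0.297, 0.094, 0.610)
t=7.500: state=(0.282, 0.081, 0.638)
t=8.000: state=(0.269, 0.069, 0.662)
t=8.500: state=(0.259, 0.059, 0.682)
t=9.000: state=(0.251, 0.050, 0.699)
t=9.500: state=(0.244, 0.042, 0.714)
t=10.000: state=(0.239, 0.035, 0.726)
t=10.160: state=(0.237, 0.033, 0.730)
compare at T: S=0.237, I=0.033, R=0.730

largest component: R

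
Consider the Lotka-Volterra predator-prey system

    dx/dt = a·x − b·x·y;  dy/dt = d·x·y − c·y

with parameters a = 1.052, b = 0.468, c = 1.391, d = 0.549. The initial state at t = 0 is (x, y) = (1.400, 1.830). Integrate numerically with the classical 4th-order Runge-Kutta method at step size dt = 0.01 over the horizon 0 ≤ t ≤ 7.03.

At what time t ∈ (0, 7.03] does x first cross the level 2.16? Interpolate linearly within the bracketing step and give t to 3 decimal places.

t=0.000: state=(1.400, 1.830)
step 1 (dt=0.01): k1=(0.274, -1.139), k2=(0.278, -1.134), k3=(0.278, -1.134), k4=(0.282, -1.129); state += dt/6·(k1+2k2+2k3+k4)
t=0.010: state=(1.403, 1.819)
t=0.020: state=(1.406, 1.807)
t=0.030: state=(1.409, 1.796)
continuing one RK4 step at a time; state shown every 25 steps (Δt=0.25):
t=0.250: state=(1.493, 1.575)
t=0.500: state=(1.635, 1.378)
t=0.750: state=(1.826, 1.234)
t=1.000: state=(2.069, 1.138)
t=1.080: state=(2.157, 1.117)
next step: t=1.090: state=(2.169, 1.115) — x has crossed 2.16
linear interpolation between t=1.080 (2.15750) and t=1.090 (2.16896) → t≈1.082

t = 1.082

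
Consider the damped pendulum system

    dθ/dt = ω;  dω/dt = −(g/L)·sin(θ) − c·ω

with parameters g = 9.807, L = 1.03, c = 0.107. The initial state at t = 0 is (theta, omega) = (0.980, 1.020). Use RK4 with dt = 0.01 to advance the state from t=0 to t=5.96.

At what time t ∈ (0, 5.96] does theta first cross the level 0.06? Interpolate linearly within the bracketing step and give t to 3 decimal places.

t=0.000: state=(0.980, 1.020)
step 1 (dt=0.01): k1=(1.020, -8.017), k2=(0.980, -8.039), k3=(0.980, -8.038), k4=(0.940, -8.060); state += dt/6·(k1+2k2+2k3+k4)
t=0.010: state=(0.990, 0.940)
t=0.020: state=(0.999, 0.859)
t=0.030: state=(1.007, 0.778)
continuing one RK4 step at a time; state shown every 20 steps (Δt=0.2):
t=0.200: state=(1.021, -0.614)
t=0.400: state=(0.745, -2.081)
t=0.600: state=(0.229, -2.931)
t=0.650: state=(0.081, -2.989)
next step: t=0.660: state=(0.051, -2.992) — theta has crossed 0.06
linear interpolation between t=0.650 (0.08109) and t=0.660 (0.05118) → t≈0.657

t = 0.657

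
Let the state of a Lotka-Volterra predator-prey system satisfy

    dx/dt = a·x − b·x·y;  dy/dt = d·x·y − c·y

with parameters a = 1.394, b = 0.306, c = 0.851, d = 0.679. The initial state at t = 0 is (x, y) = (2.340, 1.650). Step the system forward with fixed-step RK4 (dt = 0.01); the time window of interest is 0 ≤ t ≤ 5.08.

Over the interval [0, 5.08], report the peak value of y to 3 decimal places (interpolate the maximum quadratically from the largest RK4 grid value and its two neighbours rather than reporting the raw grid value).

max y = 10.944

t=0.000: state=(2.340, 1.650)
step 1 (dt=0.01): k1=(2.080, 1.217), k2=(2.085, 1.234), k3=(2.085, 1.234), k4=(2.090, 1.250); state += dt/6·(k1+2k2+2k3+k4)
t=0.010: state=(2.361, 1.662)
t=0.020: state=(2.382, 1.675)
t=0.030: state=(2.403, 1.688)
continuing one RK4 step at a time; state shown every 20 steps (Δt=0.2):
t=0.200: state=(2.771, 1.969)
t=0.400: state=(3.198, 2.491)
t=0.600: state=(3.544, 3.327)
t=0.800: state=(3.684, 4.599)
t=1.000: state=(3.491, 6.341)
t=1.200: state=(2.947, 8.309)
t=1.400: state=(2.220, 9.960)
t=1.600: state=(1.546, 10.831)
t=1.800: state=(1.047, 10.872)
t=2.000: state=(0.722, 10.323)
t=2.200: state=(0.520, 9.464)
t=2.400: state=(0.397, 8.490)
t=2.600: state=(0.321, 7.516)
t=2.800: state=(0.276, 6.600)
t=3.000: state=(0.250, 5.769)
t=3.200: state=(0.237, 5.029)
t=3.400: state=(0.235, 4.380)
t=3.600: state=(0.242, 3.816)
t=3.800: state=(0.257, 3.329)
t=4.000: state=(0.281, 2.912)
t=4.200: state=(0.314, 2.558)
t=4.400: state=(0.358, 2.258)
t=4.600: state=(0.416, 2.007)
t=4.800: state=(0.489, 1.800)
t=5.000: state=(0.582, 1.632)
t=5.080: state=(0.626, 1.576)
largest grid value and its neighbours: y(1.700)=10.94364, y(1.710)=10.94416, y(1.720)=10.94287
parabola through these three points peaks at t≈1.708 with y≈10.94420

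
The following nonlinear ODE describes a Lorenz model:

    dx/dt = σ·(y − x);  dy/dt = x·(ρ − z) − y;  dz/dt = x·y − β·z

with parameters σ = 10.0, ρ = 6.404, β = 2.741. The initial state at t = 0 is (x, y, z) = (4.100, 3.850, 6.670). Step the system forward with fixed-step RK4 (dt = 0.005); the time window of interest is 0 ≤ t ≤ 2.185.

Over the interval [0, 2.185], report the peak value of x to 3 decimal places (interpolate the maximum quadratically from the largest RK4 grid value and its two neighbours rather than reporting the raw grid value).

t=0.000: state=(4.100, 3.850, 6.670)
step 1 (dt=0.005): k1=(-2.500, -4.941, -2.497), k2=(-2.561, -4.901, -2.555), k3=(-2.559, -4.900, -2.555), k4=(-2.617, -4.860, -2.612); state += dt/6·(k1+2k2+2k3+k4)
t=0.005: state=(4.087, 3.825, 6.657)
t=0.010: state=(4.074, 3.801, 6.644)
t=0.015: state=(4.060, 3.778, 6.630)
continuing one RK4 step at a time; state shown every 20 steps (Δt=0.1):
t=0.100: state=(3.783, 3.444, 6.321)
t=0.200: state=(3.478, 3.224, 5.854)
t=0.300: state=(3.290, 3.170, 5.389)
t=0.400: state=(3.236, 3.246, 5.007)
t=0.500: state=(3.300, 3.414, 4.756)
t=0.600: state=(3.453, 3.638, 4.657)
t=0.700: state=(3.658, 3.878, 4.712)
t=0.800: state=(3.876, 4.084, 4.899)
t=0.900: state=(4.060, 4.214, 5.172)
t=1.000: state=(4.172, 4.238, 5.461)
t=1.100: state=(4.190, 4.161, 5.692)
t=1.200: state=(4.121, 4.018, 5.815)
t=1.300: state=(3.997, 3.859, 5.818)
t=1.400: state=(3.858, 3.726, 5.723)
t=1.500: state=(3.742, 3.644, 5.572)
t=1.600: state=(3.668, 3.620, 5.409)
t=1.700: state=(3.645, 3.646, 5.272)
t=1.800: state=(3.668, 3.710, 5.183)
t=1.900: state=(3.725, 3.794, 5.154)
t=2.000: state=(3.799, 3.877, 5.181)
t=2.100: state=(3.874, 3.942, 5.253)
t=2.185: state=(3.924, 3.974, 5.333)
largest grid value and its neighbours: x(1.065)=4.19415, x(1.070)=4.19419, x(1.075)=4.19400
parabola through these three points peaks at t≈1.068 with x≈4.19420

max x = 4.194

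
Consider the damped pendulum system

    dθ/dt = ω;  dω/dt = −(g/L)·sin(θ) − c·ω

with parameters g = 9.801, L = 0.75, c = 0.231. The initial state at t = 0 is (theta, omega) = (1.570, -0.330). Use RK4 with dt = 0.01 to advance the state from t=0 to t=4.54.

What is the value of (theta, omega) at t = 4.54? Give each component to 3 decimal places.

t=0.000: state=(1.570, -0.330)
step 1 (dt=0.01): k1=(-0.330, -12.992), k2=(-0.395, -12.977), k3=(-0.395, -12.977), k4=(-0.460, -12.962); state += dt/6·(k1+2k2+2k3+k4)
t=0.010: state=(1.566, -0.460)
t=0.020: state=(1.561, -0.589)
t=0.030: state=(1.554, -0.718)
continuing one RK4 step at a time; state shown every 20 steps (Δt=0.2):
t=0.200: state=(1.249, -2.839)
t=0.400: state=(0.478, -4.649)
t=0.600: state=(-0.470, -4.429)
t=0.800: state=(-1.166, -2.339)
t=1.000: state=(-1.377, 0.233)
t=1.200: state=(-1.083, 2.652)
t=1.400: state=(-0.370, 4.236)
t=1.600: state=(0.479, 3.887)
t=1.800: state=(1.073, 1.885)
t=2.000: state=(1.206, -0.560)
t=2.200: state=(0.864, -2.764)
t=2.400: state=(0.170, -3.912)
t=2.600: state=(-0.573, -3.200)
t=2.800: state=(-1.022, -1.181)
t=3.000: state=(-1.028, 1.105)
t=3.200: state=(-0.609, 2.956)
t=3.400: state=(0.067, 3.510)
t=3.600: state=(0.680, 2.384)
t=3.800: state=(0.960, 0.356)
t=4.000: state=(0.821, -1.698)
t=4.200: state=(0.328, -3.039)
t=4.400: state=(-0.296, -2.932)
t=4.540: state=(-0.648, -2.006)

(theta, omega) = (-0.648, -2.006)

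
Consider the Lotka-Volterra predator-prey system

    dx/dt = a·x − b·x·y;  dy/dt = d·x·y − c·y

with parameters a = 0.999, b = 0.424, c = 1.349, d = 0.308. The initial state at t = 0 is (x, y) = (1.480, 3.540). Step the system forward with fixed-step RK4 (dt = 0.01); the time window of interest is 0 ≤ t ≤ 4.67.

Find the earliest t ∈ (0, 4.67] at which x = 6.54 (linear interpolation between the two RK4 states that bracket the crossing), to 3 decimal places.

t=0.000: state=(1.480, 3.540)
step 1 (dt=0.01): k1=(-0.743, -3.162), k2=(-0.731, -3.152), k3=(-0.731, -3.152), k4=(-0.720, -3.142); state += dt/6·(k1+2k2+2k3+k4)
t=0.010: state=(1.473, 3.508)
t=0.020: state=(1.466, 3.477)
t=0.030: state=(1.459, 3.446)
continuing one RK4 step at a time; state shown every 20 steps (Δt=0.2):
t=0.200: state=(1.373, 2.950)
t=0.400: state=(1.335, 2.448)
t=0.600: state=(1.349, 2.029)
t=0.800: state=(1.408, 1.686)
t=1.000: state=(1.509, 1.408)
t=1.200: state=(1.651, 1.185)
t=1.400: state=(1.838, 1.007)
t=1.600: state=(2.073, 0.867)
t=1.800: state=(2.363, 0.759)
t=2.000: state=(2.716, 0.677)
t=2.200: state=(3.140, 0.619)
t=2.400: state=(3.644, 0.582)
t=2.600: state=(4.239, 0.567)
t=2.800: state=(4.933, 0.573)
t=3.000: state=(5.731, 0.608)
t=3.180: state=(6.536, 0.670)
next step: t=3.190: state=(6.582, 0.674) — x has crossed 6.54
linear interpolation between t=3.180 (6.53557) and t=3.190 (6.58241) → t≈3.181

t = 3.181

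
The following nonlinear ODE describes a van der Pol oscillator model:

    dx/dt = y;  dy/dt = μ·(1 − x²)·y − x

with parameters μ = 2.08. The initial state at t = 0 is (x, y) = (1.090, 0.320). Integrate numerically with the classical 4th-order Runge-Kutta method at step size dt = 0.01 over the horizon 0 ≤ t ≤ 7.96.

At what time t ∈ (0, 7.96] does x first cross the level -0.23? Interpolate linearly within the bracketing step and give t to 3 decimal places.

t = 1.699

t=0.000: state=(1.090, 0.320)
step 1 (dt=0.01): k1=(0.320, -1.215), k2=(0.314, -1.217), k3=(0.314, -1.217), k4=(0.308, -1.218); state += dt/6·(k1+2k2+2k3+k4)
t=0.010: state=(1.093, 0.308)
t=0.020: state=(1.096, 0.296)
t=0.030: state=(1.099, 0.283)
continuing one RK4 step at a time; state shown every 50 steps (Δt=0.5):
t=0.500: state=(1.103, -0.246)
t=1.000: state=(0.856, -0.764)
t=1.500: state=(0.242, -1.914)
t=1.690: state=(-0.204, -2.833)
next step: t=1.700: state=(-0.233, -2.888) — x has crossed -0.23
linear interpolation between t=1.690 (-0.20439) and t=1.700 (-0.23300) → t≈1.699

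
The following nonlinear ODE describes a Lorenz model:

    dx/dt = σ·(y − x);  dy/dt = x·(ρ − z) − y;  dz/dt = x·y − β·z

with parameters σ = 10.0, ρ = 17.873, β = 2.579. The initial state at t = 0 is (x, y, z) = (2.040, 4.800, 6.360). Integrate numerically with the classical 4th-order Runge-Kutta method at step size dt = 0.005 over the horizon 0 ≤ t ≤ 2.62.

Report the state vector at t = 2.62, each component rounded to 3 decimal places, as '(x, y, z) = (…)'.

t=0.000: state=(2.040, 4.800, 6.360)
step 1 (dt=0.005): k1=(27.600, 18.687, -6.610), k2=(27.377, 19.469, -6.138), k3=(27.402, 19.458, -6.140), k4=(27.203, 20.233, -5.662); state += dt/6·(k1+2k2+2k3+k4)
t=0.005: state=(2.177, 4.897, 6.329)
t=0.010: state=(2.312, 5.002, 6.303)
t=0.015: state=(2.446, 5.115, 6.282)
continuing one RK4 step at a time; state shown every 20 steps (Δt=0.1):
t=0.100: state=(4.851, 8.071, 6.900)
t=0.200: state=(8.685, 12.895, 11.798)
t=0.300: state=(11.751, 12.538, 21.750)
t=0.400: state=(9.335, 4.484, 25.128)
t=0.500: state=(4.495, 0.512, 20.686)
t=0.600: state=(1.808, 0.262, 16.052)
t=0.700: state=(0.974, 0.669, 12.453)
t=0.800: state=(0.970, 1.212, 9.698)
t=0.900: state=(1.432, 2.134, 7.667)
t=1.000: state=(2.467, 3.910, 6.436)
t=1.100: state=(4.509, 7.250, 6.681)
t=1.200: state=(8.011, 12.110, 10.633)
t=1.300: state=(11.484, 13.257, 20.110)
t=1.400: state=(10.067, 5.798, 25.282)
t=1.500: state=(5.226, 0.867, 21.503)
t=1.600: state=(2.154, 0.296, 16.745)
t=1.700: state=(1.110, 0.683, 12.998)
t=1.800: state=(1.034, 1.237, 10.129)
t=1.900: state=(1.471, 2.155, 8.009)
t=2.000: state=(2.487, 3.905, 6.710)
t=2.100: state=(4.489, 7.172, 6.880)
t=2.200: state=(7.913, 11.922, 10.656)
t=2.300: state=(11.351, 13.191, 19.836)
t=2.400: state=(10.105, 6.041, 25.125)
t=2.500: state=(5.384, 1.055, 21.564)
t=2.600: state=(2.302, 0.419, 16.845)
t=2.620: state=(1.965, 0.471, 16.016)

(x, y, z) = (1.965, 0.471, 16.016)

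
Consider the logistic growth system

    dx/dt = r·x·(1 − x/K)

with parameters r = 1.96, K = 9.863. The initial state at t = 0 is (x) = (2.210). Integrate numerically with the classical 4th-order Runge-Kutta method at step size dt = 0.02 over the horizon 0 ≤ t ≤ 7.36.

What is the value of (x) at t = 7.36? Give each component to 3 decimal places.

t=0.000: state=(2.210)
step 1 (dt=0.02): k1=(3.361), k2=(3.397), k3=(3.398), k4=(3.434); state += dt/6·(k1+2k2+2k3+k4)
t=0.020: state=(2.278)
t=0.040: state=(2.347)
t=0.060: state=(2.418)
continuing one RK4 step at a time; state shown every 25 steps (Δt=0.5):
t=0.500: state=(4.289)
t=1.000: state=(6.629)
t=1.500: state=(8.337)
t=2.000: state=(9.229)
t=2.500: state=(9.615)
t=3.000: state=(9.768)
t=3.500: state=(9.827)
t=4.000: state=(9.850)
t=4.500: state=(9.858)
t=5.000: state=(9.861)
t=5.500: state=(9.862)
t=6.000: state=(9.863)
t=6.500: state=(9.863)
t=7.000: state=(9.863)
t=7.360: state=(9.863)

(x) = (9.863)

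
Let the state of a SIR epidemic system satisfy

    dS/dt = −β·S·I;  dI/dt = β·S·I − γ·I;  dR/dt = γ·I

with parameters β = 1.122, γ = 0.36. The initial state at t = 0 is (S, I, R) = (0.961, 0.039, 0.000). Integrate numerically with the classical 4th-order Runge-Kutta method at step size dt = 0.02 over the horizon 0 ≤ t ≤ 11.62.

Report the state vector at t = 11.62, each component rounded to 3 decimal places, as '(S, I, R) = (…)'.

(S, I, R) = (0.070, 0.089, 0.841)

t=0.000: state=(0.961, 0.039, 0.000)
step 1 (dt=0.02): k1=(-0.042, 0.028, 0.014), k2=(-0.042, 0.028, 0.014), k3=(-0.042, 0.028, 0.014), k4=(-0.043, 0.028, 0.014); state += dt/6·(k1+2k2+2k3+k4)
t=0.020: state=(0.960, 0.040, 0.000)
t=0.040: state=(0.959, 0.040, 0.001)
t=0.060: state=(0.958, 0.041, 0.001)
continuing one RK4 step at a time; state shown every 25 steps (Δt=0.5):
t=0.500: state=(0.936, 0.055, 0.008)
t=1.000: state=(0.902, 0.078, 0.020)
t=1.500: state=(0.857, 0.106, 0.037)
t=2.000: state=(0.800, 0.141, 0.059)
t=2.500: state=(0.731, 0.181, 0.088)
t=3.000: state=(0.652, 0.223, 0.124)
t=3.500: state=(0.569, 0.263, 0.168)
t=4.000: state=(0.486, 0.295, 0.219)
t=4.500: state=(0.409, 0.317, 0.274)
t=5.000: state=(0.341, 0.327, 0.332)
t=5.500: state=(0.284, 0.325, 0.391)
t=6.000: state=(0.238, 0.314, 0.448)
t=6.500: state=(0.200, 0.296, 0.503)
t=7.000: state=(0.170, 0.275, 0.555)
t=7.500: state=(0.147, 0.251, 0.602)
t=8.000: state=(0.129, 0.226, 0.645)
t=8.500: state=(0.114, 0.202, 0.684)
t=9.000: state=(0.103, 0.179, 0.718)
t=9.500: state=(0.093, 0.158, 0.748)
t=10.000: state=(0.086, 0.139, 0.775)
t=10.500: state=(0.080, 0.122, 0.799)
t=11.000: state=(0.075, 0.106, 0.819)
t=11.500: state=(0.071, 0.092, 0.837)
t=11.620: state=(0.070, 0.089, 0.841)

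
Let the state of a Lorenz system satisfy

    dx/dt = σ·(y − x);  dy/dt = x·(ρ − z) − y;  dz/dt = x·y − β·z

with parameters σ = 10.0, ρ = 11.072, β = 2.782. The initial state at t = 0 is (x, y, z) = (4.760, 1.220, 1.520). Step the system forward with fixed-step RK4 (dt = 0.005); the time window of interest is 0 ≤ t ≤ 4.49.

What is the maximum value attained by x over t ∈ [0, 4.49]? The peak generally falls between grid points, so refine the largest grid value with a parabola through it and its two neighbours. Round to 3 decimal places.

t=0.000: state=(4.760, 1.220, 1.520)
step 1 (dt=0.005): k1=(-35.400, 44.248, 1.579), k2=(-33.409, 43.273, 1.976), k3=(-33.483, 43.318, 1.969), k4=(-31.560, 42.387, 2.342); state += dt/6·(k1+2k2+2k3+k4)
t=0.005: state=(4.593, 1.437, 1.530)
t=0.010: state=(4.444, 1.644, 1.543)
t=0.015: state=(4.312, 1.844, 1.560)
continuing one RK4 step at a time; state shown every 40 steps (Δt=0.2):
t=0.200: state=(5.409, 7.587, 4.134)
t=0.400: state=(8.966, 8.878, 13.614)
t=0.600: state=(4.823, 2.389, 13.520)
t=0.800: state=(2.220, 1.882, 8.624)
t=1.000: state=(2.602, 3.234, 5.826)
t=1.200: state=(4.709, 6.162, 6.029)
t=1.400: state=(7.397, 8.051, 10.892)
t=1.600: state=(6.047, 4.503, 13.090)
t=1.800: state=(3.703, 3.142, 9.980)
t=2.000: state=(3.690, 4.148, 7.654)
t=2.200: state=(5.224, 6.186, 7.995)
t=2.400: state=(6.627, 6.780, 10.980)
t=2.600: state=(5.635, 4.765, 11.812)
t=2.800: state=(4.329, 4.033, 9.885)
t=3.000: state=(4.475, 4.862, 8.567)
t=3.200: state=(5.539, 6.088, 9.223)
t=3.400: state=(6.077, 5.969, 10.928)
t=3.600: state=(5.317, 4.831, 10.954)
t=3.800: state=(4.684, 4.597, 9.744)
t=4.000: state=(4.947, 5.251, 9.177)
t=4.200: state=(5.598, 5.854, 9.857)
t=4.400: state=(5.697, 5.533, 10.702)
t=4.490: state=(5.492, 5.219, 10.725)
largest grid value and its neighbours: x(0.390)=8.95938, x(0.395)=8.96649, x(0.400)=8.96596
parabola through these three points peaks at t≈0.397 with x≈8.96720

max x = 8.967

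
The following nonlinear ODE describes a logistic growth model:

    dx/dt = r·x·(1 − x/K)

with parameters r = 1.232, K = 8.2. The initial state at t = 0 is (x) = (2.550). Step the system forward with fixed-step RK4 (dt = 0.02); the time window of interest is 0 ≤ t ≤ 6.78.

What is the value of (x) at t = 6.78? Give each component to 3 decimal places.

t=0.000: state=(2.550)
step 1 (dt=0.02): k1=(2.165), k2=(2.175), k3=(2.175), k4=(2.185); state += dt/6·(k1+2k2+2k3+k4)
t=0.020: state=(2.593)
t=0.040: state=(2.637)
t=0.060: state=(2.682)
continuing one RK4 step at a time; state shown every 25 steps (Δt=0.5):
t=0.500: state=(3.733)
t=1.000: state=(4.981)
t=1.500: state=(6.078)
t=2.000: state=(6.899)
t=2.500: state=(7.442)
t=3.000: state=(7.773)
t=3.500: state=(7.963)
t=4.000: state=(8.071)
t=4.500: state=(8.130)
t=5.000: state=(8.162)
t=5.500: state=(8.179)
t=6.000: state=(8.189)
t=6.500: state=(8.194)
t=6.780: state=(8.196)

(x) = (8.196)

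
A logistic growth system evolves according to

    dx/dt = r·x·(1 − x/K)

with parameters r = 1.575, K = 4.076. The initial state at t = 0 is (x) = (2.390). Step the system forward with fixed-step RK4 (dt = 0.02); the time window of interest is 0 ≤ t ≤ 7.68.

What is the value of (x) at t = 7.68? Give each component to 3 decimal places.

(x) = (4.076)

t=0.000: state=(2.390)
step 1 (dt=0.02): k1=(1.557), k2=(1.553), k3=(1.553), k4=(1.548); state += dt/6·(k1+2k2+2k3+k4)
t=0.020: state=(2.421)
t=0.040: state=(2.452)
t=0.060: state=(2.483)
continuing one RK4 step at a time; state shown every 25 steps (Δt=0.5):
t=0.500: state=(3.086)
t=1.000: state=(3.557)
t=1.500: state=(3.822)
t=2.000: state=(3.956)
t=2.500: state=(4.021)
t=3.000: state=(4.051)
t=3.500: state=(4.064)
t=4.000: state=(4.071)
t=4.500: state=(4.074)
t=5.000: state=(4.075)
t=5.500: state=(4.076)
t=6.000: state=(4.076)
t=6.500: state=(4.076)
t=7.000: state=(4.076)
t=7.500: state=(4.076)
t=7.680: state=(4.076)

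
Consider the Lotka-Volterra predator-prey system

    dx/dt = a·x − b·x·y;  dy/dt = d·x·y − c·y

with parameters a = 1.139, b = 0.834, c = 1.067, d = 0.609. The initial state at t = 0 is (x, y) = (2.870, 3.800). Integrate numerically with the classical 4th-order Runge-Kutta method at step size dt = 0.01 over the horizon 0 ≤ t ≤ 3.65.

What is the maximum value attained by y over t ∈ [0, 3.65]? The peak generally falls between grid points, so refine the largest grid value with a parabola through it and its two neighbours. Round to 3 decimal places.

max y = 4.083

t=0.000: state=(2.870, 3.800)
step 1 (dt=0.01): k1=(-5.827, 2.587), k2=(-5.798, 2.528), k3=(-5.798, 2.528), k4=(-5.768, 2.469); state += dt/6·(k1+2k2+2k3+k4)
t=0.010: state=(2.812, 3.825)
t=0.020: state=(2.755, 3.849)
t=0.030: state=(2.698, 3.872)
continuing one RK4 step at a time; state shown every 20 steps (Δt=0.2):
t=0.200: state=(1.856, 4.080)
t=0.400: state=(1.187, 3.954)
t=0.600: state=(0.793, 3.595)
t=0.800: state=(0.567, 3.151)
t=1.000: state=(0.437, 2.704)
t=1.200: state=(0.362, 2.293)
t=1.400: state=(0.320, 1.930)
t=1.600: state=(0.299, 1.619)
t=1.800: state=(0.293, 1.356)
t=2.000: state=(0.299, 1.135)
t=2.200: state=(0.316, 0.952)
t=2.400: state=(0.343, 0.800)
t=2.600: state=(0.381, 0.676)
t=2.800: state=(0.431, 0.573)
t=3.000: state=(0.496, 0.490)
t=3.200: state=(0.577, 0.423)
t=3.400: state=(0.679, 0.368)
t=3.600: state=(0.804, 0.326)
t=3.650: state=(0.840, 0.317)
largest grid value and its neighbours: y(0.220)=4.08291, y(0.230)=4.08296, y(0.240)=4.08202
parabola through these three points peaks at t≈0.225 with y≈4.08306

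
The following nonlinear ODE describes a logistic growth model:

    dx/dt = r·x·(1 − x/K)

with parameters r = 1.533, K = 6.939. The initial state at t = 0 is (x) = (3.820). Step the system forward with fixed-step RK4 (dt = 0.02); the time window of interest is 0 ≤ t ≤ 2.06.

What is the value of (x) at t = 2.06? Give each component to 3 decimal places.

t=0.000: state=(3.820)
step 1 (dt=0.02): k1=(2.632), k2=(2.628), k3=(2.628), k4=(2.623); state += dt/6·(k1+2k2+2k3+k4)
t=0.020: state=(3.873)
t=0.040: state=(3.925)
t=0.060: state=(3.977)
continuing one RK4 step at a time; state shown every 5 steps (Δt=0.1):
t=0.100: state=(4.081)
t=0.200: state=(4.334)
t=0.300: state=(4.579)
t=0.400: state=(4.811)
t=0.500: state=(5.031)
t=0.600: state=(5.235)
t=0.700: state=(5.424)
t=0.800: state=(5.598)
t=0.900: state=(5.756)
t=1.000: state=(5.899)
t=1.100: state=(6.028)
t=1.200: state=(6.142)
t=1.300: state=(6.244)
t=1.400: state=(6.334)
t=1.500: state=(6.414)
t=1.600: state=(6.483)
t=1.700: state=(6.545)
t=1.800: state=(6.598)
t=1.900: state=(6.644)
t=2.000: state=(6.685)
t=2.060: state=(6.706)

(x) = (6.706)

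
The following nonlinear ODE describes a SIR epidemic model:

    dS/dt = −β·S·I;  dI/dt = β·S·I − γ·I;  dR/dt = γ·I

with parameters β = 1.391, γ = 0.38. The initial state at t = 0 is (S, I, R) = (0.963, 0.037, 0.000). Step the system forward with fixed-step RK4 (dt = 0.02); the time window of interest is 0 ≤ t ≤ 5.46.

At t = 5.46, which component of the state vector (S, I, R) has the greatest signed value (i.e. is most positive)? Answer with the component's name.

largest component: R

t=0.000: state=(0.963, 0.037, 0.000)
step 1 (dt=0.02): k1=(-0.050, 0.036, 0.014), k2=(-0.050, 0.036, 0.014), k3=(-0.050, 0.036, 0.014), k4=(-0.050, 0.036, 0.014); state += dt/6·(k1+2k2+2k3+k4)
t=0.020: state=(0.962, 0.038, 0.000)
t=0.040: state=(0.961, 0.038, 0.001)
t=0.060: state=(0.960, 0.039, 0.001)
continuing one RK4 step at a time; state shown every 10 steps (Δt=0.2):
t=0.200: state=(0.952, 0.045, 0.003)
t=0.400: state=(0.939, 0.054, 0.007)
t=0.600: state=(0.924, 0.065, 0.011)
t=0.800: state=(0.906, 0.077, 0.017)
t=1.000: state=(0.885, 0.092, 0.023)
t=1.200: state=(0.860, 0.109, 0.031)
t=1.400: state=(0.833, 0.128, 0.040)
t=1.600: state=(0.801, 0.149, 0.050)
t=1.800: state=(0.766, 0.171, 0.062)
t=2.000: state=(0.728, 0.195, 0.076)
t=2.200: state=(0.687, 0.221, 0.092)
t=2.400: state=(0.644, 0.246, 0.110)
t=2.600: state=(0.599, 0.271, 0.130)
t=2.800: state=(0.554, 0.295, 0.151)
t=3.000: state=(0.509, 0.317, 0.174)
t=3.200: state=(0.465, 0.336, 0.199)
t=3.400: state=(0.422, 0.353, 0.225)
t=3.600: state=(0.382, 0.365, 0.253)
t=3.800: state=(0.345, 0.375, 0.281)
t=4.000: state=(0.310, 0.380, 0.310)
t=4.200: state=(0.279, 0.383, 0.339)
t=4.400: state=(0.251, 0.382, 0.368)
t=4.600: state=(0.226, 0.378, 0.396)
t=4.800: state=(0.203, 0.372, 0.425)
t=5.000: state=(0.183, 0.364, 0.453)
t=5.200: state=(0.166, 0.354, 0.480)
t=5.400: state=(0.151, 0.343, 0.507)
t=5.460: state=(0.146, 0.339, 0.514)
compare at T: S=0.146, I=0.339, R=0.514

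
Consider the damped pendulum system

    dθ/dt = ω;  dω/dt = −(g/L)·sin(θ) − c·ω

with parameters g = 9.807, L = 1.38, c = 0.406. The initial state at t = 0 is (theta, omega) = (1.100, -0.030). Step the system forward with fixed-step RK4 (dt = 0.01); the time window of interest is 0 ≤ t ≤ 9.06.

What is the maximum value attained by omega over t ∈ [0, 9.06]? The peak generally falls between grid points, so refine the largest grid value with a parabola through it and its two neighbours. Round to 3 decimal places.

max omega = 1.936

t=0.000: state=(1.100, -0.030)
step 1 (dt=0.01): k1=(-0.030, -6.321), k2=(-0.062, -6.308), k3=(-0.062, -6.307), k4=(-0.093, -6.294); state += dt/6·(k1+2k2+2k3+k4)
t=0.010: state=(1.099, -0.093)
t=0.020: state=(1.098, -0.156)
t=0.030: state=(1.096, -0.218)
continuing one RK4 step at a time; state shown every 50 steps (Δt=0.5):
t=0.500: state=(0.408, -2.372)
t=1.000: state=(-0.668, -1.343)
t=1.500: state=(-0.690, 1.178)
t=2.000: state=(0.180, 1.778)
t=2.500: state=(0.650, -0.084)
t=3.000: state=(0.177, -1.499)
t=3.500: state=(-0.445, -0.651)
t=4.000: state=(-0.354, 0.909)
t=4.500: state=(0.198, 0.966)
t=5.000: state=(0.379, -0.301)
t=5.500: state=(0.011, -0.930)
t=6.000: state=(-0.304, -0.171)
t=6.500: state=(-0.145, 0.682)
t=7.000: state=(0.184, 0.443)
t=7.500: state=(0.200, -0.360)
t=8.000: state=(-0.062, -0.522)
t=8.500: state=(-0.190, 0.065)
t=9.000: state=(-0.033, 0.455)
t=9.060: state=(-0.006, 0.452)
largest grid value and its neighbours: omega(1.840)=1.93572, omega(1.850)=1.93582, omega(1.860)=1.93455
parabola through these three points peaks at t≈1.846 with omega≈1.93595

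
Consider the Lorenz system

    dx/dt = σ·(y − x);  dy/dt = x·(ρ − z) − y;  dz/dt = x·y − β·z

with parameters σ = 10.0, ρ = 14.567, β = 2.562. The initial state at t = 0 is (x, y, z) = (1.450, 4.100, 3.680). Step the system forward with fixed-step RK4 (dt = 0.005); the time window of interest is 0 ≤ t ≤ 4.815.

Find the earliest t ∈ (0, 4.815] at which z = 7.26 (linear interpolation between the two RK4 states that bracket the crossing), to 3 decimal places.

t = 0.199

t=0.000: state=(1.450, 4.100, 3.680)
step 1 (dt=0.005): k1=(26.500, 11.686, -3.483), k2=(26.130, 12.391, -3.145), k3=(26.157, 12.378, -3.148), k4=(25.811, 13.073, -2.809); state += dt/6·(k1+2k2+2k3+k4)
t=0.005: state=(1.581, 4.162, 3.664)
t=0.010: state=(1.708, 4.231, 3.652)
t=0.015: state=(1.833, 4.306, 3.643)
t=0.195: state=(6.768, 10.233, 7.058)
next step: t=0.200: state=(6.942, 10.435, 7.320) — z has crossed 7.26
linear interpolation between t=0.195 (7.05805) and t=0.200 (7.32020) → t≈0.199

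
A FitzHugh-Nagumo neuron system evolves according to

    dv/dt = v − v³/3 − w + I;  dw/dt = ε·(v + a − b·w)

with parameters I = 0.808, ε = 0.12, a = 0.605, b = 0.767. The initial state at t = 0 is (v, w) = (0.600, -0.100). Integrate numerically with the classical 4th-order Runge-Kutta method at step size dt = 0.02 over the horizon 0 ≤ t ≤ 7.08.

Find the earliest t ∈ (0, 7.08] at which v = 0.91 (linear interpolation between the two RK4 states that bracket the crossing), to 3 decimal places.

t=0.000: state=(0.600, -0.100)
step 1 (dt=0.02): k1=(1.436, 0.154), k2=(1.444, 0.155), k3=(1.444, 0.155), k4=(1.451, 0.157); state += dt/6·(k1+2k2+2k3+k4)
t=0.020: state=(0.629, -0.097)
t=0.040: state=(0.658, -0.094)
t=0.060: state=(0.687, -0.090)
t=0.200: state=(0.899, -0.066)
next step: t=0.220: state=(0.930, -0.062) — v has crossed 0.91
linear interpolation between t=0.200 (0.89888) and t=0.220 (0.92951) → t≈0.207

t = 0.207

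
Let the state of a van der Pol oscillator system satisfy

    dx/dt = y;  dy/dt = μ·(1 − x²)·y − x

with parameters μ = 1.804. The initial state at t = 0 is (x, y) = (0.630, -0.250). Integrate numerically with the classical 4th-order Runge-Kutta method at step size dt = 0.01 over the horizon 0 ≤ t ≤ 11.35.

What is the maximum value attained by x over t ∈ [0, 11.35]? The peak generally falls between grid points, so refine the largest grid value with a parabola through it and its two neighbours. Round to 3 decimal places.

t=0.000: state=(0.630, -0.250)
step 1 (dt=0.01): k1=(-0.250, -0.902), k2=(-0.255, -0.906), k3=(-0.255, -0.906), k4=(-0.259, -0.911); state += dt/6·(k1+2k2+2k3+k4)
t=0.010: state=(0.627, -0.259)
t=0.020: state=(0.625, -0.268)
t=0.030: state=(0.622, -0.277)
continuing one RK4 step at a time; state shown every 50 steps (Δt=0.5):
t=0.500: state=(0.368, -0.865)
t=1.000: state=(-0.349, -2.133)
t=1.500: state=(-1.515, -1.697)
t=2.000: state=(-1.809, 0.111)
t=2.500: state=(-1.655, 0.426)
t=3.000: state=(-1.404, 0.585)
t=3.500: state=(-1.049, 0.875)
t=4.000: state=(-0.443, 1.716)
t=4.500: state=(0.902, 3.577)
t=5.000: state=(1.990, 0.445)
t=5.500: state=(1.945, -0.320)
t=6.000: state=(1.756, -0.422)
t=6.500: state=(1.521, -0.527)
t=7.000: state=(1.214, -0.728)
t=7.500: state=(0.743, -1.248)
t=8.000: state=(-0.223, -2.903)
t=8.500: state=(-1.774, -1.829)
t=9.000: state=(-2.001, 0.206)
t=9.500: state=(-1.840, 0.387)
t=10.000: state=(-1.624, 0.477)
t=10.500: state=(-1.353, 0.626)
t=11.000: state=(-0.969, 0.964)
t=11.350: state=(-0.543, 1.552)
largest grid value and its neighbours: x(5.140)=2.01788, x(5.150)=2.01788, x(5.160)=2.01769
parabola through these three points peaks at t≈5.145 with x≈2.01790

max x = 2.018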